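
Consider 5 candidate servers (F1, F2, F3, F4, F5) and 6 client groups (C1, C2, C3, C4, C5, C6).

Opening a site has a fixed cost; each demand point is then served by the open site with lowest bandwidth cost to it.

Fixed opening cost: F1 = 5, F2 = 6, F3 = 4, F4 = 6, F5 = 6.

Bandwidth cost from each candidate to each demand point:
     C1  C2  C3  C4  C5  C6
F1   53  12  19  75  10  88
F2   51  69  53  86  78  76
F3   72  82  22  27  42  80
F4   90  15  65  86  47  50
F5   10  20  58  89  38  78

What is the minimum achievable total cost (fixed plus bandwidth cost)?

149

Open {F1, F3, F4, F5}: assign each demand point to its cheapest open site.
  C1→F5 10, C2→F1 12, C3→F1 19, C4→F3 27, C5→F1 10, C6→F4 50
  bandwidth cost 128, fixed 21 → total 149.
Compare {F1, F2, F3, F4, F5}: bandwidth cost 128 + fixed 27 = 155.
Compare {F1, F3, F5}: bandwidth cost 156 + fixed 15 = 171.
Compare {F1, F2, F3, F5}: bandwidth cost 154 + fixed 21 = 175.
All other subsets cost ≥ 155. Minimum total cost: 149.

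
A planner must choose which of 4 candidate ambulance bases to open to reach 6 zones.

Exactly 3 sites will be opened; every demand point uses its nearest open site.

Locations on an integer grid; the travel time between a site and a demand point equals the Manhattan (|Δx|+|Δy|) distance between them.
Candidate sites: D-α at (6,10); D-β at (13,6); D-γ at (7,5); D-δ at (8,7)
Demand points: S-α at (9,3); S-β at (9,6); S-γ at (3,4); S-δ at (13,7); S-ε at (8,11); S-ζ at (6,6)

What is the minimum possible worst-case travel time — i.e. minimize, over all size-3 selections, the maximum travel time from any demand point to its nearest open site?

Open {D-α, D-β, D-γ}.
  Farthest demand point is S-γ at travel time 5 (to D-γ); all others are ≤ 5.
With {D-α, D-γ, D-δ} the worst case is 5.
With {D-β, D-γ, D-δ} the worst case is 5.
No size-3 selection achieves below 5.

5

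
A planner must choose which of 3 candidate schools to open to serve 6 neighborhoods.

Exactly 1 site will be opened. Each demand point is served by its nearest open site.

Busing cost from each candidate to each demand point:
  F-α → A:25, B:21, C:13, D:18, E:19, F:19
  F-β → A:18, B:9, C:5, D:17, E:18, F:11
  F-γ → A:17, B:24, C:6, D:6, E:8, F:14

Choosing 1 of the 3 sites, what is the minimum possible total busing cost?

75

Open {F-γ}.
  A→F-γ 17, B→F-γ 24, C→F-γ 6, D→F-γ 6, E→F-γ 8, F→F-γ 14  ⇒ total 75.
Compare {F-β}: total 78.
Compare {F-α}: total 115.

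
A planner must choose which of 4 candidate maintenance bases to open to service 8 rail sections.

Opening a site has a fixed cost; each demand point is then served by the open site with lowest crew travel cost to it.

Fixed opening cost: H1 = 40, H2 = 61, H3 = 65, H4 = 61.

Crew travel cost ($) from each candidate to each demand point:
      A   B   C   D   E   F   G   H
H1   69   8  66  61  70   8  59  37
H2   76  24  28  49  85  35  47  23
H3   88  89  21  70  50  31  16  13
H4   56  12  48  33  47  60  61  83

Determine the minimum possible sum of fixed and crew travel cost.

351

Open {H1, H3}: assign each demand point to its cheapest open site.
  A→H1 69, B→H1 8, C→H3 21, D→H1 61, E→H3 50, F→H1 8, G→H3 16, H→H3 13
  crew travel cost 246, fixed 105 → total 351.
Compare {H3, H4}: crew travel cost 229 + fixed 126 = 355.
Compare {H1, H3, H4}: crew travel cost 202 + fixed 166 = 368.
Compare {H1, H4}: crew travel cost 296 + fixed 101 = 397.
All other subsets cost ≥ 355. Minimum total cost: 351.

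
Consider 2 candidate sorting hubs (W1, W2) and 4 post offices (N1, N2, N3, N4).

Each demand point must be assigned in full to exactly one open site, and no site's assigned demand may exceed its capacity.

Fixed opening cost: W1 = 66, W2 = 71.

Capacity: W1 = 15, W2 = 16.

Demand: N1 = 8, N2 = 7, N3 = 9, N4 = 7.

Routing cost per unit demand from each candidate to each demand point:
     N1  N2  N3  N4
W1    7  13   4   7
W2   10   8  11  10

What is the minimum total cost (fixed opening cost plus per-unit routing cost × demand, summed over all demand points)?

Open {W1, W2}; cheapest assignment that respects the capacities:
  W1 (cap 15, load 15): N1, N4 — cost 8×7 + 7×7 = 105
  W2 (cap 16, load 16): N2, N3 — cost 7×8 + 9×11 = 155
  Shipping 260, fixed 137 → total 397.
  Any other capacity-feasible assignment to {W1, W2} ships for at least 260.
Total demand is 31 and no other set of sites has combined capacity ≥ 31, so {W1, W2} is the only feasible choice of open sites. Minimum: 397.

397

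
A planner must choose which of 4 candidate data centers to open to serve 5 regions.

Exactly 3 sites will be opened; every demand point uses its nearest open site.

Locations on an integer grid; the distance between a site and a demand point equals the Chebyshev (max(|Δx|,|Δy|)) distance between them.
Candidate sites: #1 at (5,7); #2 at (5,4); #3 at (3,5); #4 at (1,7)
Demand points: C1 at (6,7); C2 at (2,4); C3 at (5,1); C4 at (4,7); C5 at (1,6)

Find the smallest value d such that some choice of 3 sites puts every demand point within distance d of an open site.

3

Open {#1, #2, #3}.
  Farthest demand point is C3 at distance 3 (to #2); all others are ≤ 3.
With {#1, #2, #4} the worst case is 3.
With {#2, #3, #4} the worst case is 3.
No size-3 selection achieves below 3.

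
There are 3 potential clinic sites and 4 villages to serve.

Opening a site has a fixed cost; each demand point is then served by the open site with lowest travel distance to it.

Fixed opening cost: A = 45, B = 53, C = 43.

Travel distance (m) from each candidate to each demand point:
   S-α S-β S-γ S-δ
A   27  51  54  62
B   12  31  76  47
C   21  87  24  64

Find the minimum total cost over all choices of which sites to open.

210

Open {B, C}: assign each demand point to its cheapest open site.
  S-α→B 12, S-β→B 31, S-γ→C 24, S-δ→B 47
  travel distance 114, fixed 96 → total 210.
Compare {B}: travel distance 166 + fixed 53 = 219.
Compare {A}: travel distance 194 + fixed 45 = 239.
Compare {C}: travel distance 196 + fixed 43 = 239.
All other subsets cost ≥ 219. Minimum total cost: 210.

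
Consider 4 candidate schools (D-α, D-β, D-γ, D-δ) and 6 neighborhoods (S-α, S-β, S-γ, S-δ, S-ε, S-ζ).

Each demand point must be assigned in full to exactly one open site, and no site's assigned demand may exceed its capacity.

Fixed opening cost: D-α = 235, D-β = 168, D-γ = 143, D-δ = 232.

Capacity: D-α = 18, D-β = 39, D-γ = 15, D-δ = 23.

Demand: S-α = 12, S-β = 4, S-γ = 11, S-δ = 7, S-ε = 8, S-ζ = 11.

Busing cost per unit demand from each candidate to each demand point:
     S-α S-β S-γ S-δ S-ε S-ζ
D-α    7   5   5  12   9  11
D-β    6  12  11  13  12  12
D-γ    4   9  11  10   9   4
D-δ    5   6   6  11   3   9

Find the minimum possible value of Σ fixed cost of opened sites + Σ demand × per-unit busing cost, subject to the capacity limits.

Open {D-β, D-γ}; cheapest assignment that respects the capacities:
  D-β (cap 39, load 38): S-α, S-γ, S-δ, S-ε — cost 12×6 + 11×11 + 7×13 + 8×12 = 380
  D-γ (cap 15, load 15): S-β, S-ζ — cost 4×9 + 11×4 = 80
  Shipping 460, fixed 311 → total 771.
  Any other capacity-feasible assignment to {D-β, D-γ} ships for at least 460.
Compare {D-β, D-δ}: its best feasible assignment gives total 809.
Compare {D-β, D-γ, D-δ}: its best feasible assignment gives total 864.
Every other set of open sites that can feasibly serve all demand totals ≥ 809 even under its best assignment. Minimum: 771.

771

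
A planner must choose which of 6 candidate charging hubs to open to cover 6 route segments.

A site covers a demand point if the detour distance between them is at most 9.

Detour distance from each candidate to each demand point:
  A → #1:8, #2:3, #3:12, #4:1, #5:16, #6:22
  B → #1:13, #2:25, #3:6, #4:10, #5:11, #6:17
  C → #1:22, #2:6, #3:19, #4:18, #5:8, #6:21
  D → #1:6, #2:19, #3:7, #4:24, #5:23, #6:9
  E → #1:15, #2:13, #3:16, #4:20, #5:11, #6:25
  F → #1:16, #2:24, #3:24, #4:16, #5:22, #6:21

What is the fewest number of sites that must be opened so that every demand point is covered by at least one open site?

Coverage sets (demand points within 9 of each site):
  A: {#1, #2, #4}
  B: {#3}
  C: {#2, #5}
  D: {#1, #3, #6}
  E: {}
  F: {}
No 2 sites suffice: every size-2 union leaves at least one demand point uncovered.
But {A, C, D} covers everything, so the minimum is 3.

3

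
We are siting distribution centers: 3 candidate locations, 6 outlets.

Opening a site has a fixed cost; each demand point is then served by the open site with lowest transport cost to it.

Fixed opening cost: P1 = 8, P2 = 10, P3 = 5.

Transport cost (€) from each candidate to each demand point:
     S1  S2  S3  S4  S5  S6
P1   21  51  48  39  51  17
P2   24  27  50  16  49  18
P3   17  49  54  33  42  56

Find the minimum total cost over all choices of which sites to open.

Open {P2, P3}: assign each demand point to its cheapest open site.
  S1→P3 17, S2→P2 27, S3→P2 50, S4→P2 16, S5→P3 42, S6→P2 18
  transport cost 170, fixed 15 → total 185.
Compare {P1, P2, P3}: transport cost 167 + fixed 23 = 190.
Compare {P2}: transport cost 184 + fixed 10 = 194.
Compare {P1, P2}: transport cost 178 + fixed 18 = 196.
All other subsets cost ≥ 190. Minimum total cost: 185.

185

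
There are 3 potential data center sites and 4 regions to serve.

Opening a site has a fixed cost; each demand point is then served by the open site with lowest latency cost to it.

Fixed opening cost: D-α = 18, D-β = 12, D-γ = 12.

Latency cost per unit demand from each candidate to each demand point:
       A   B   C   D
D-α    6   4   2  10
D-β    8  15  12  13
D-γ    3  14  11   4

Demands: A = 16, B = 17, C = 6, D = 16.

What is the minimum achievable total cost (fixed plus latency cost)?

Open {D-α, D-γ}: assign each demand point to its cheapest open site.
  A→D-γ 16×3=48, B→D-α 17×4=68, C→D-α 6×2=12, D→D-γ 16×4=64
  latency cost 192, fixed 30 → total 222.
Compare {D-α, D-β, D-γ}: latency cost 192 + fixed 42 = 234.
Compare {D-α}: latency cost 336 + fixed 18 = 354.
Compare {D-α, D-β}: latency cost 336 + fixed 30 = 366.
All other subsets cost ≥ 234. Minimum total cost: 222.

222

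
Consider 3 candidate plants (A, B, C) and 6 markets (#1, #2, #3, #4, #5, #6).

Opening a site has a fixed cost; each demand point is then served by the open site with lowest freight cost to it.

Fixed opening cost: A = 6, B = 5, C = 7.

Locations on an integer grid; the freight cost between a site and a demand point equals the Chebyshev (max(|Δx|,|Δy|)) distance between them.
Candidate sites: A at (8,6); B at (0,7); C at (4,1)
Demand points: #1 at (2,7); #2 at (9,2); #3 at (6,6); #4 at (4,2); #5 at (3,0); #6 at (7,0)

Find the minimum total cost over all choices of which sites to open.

28

Open {C}: assign each demand point to its cheapest open site.
  #1→C 6, #2→C 5, #3→C 5, #4→C 1, #5→C 1, #6→C 3
  freight cost 21, fixed 7 → total 28.
Compare {B, C}: freight cost 17 + fixed 12 = 29.
Compare {A, C}: freight cost 17 + fixed 13 = 30.
Compare {A, B, C}: freight cost 13 + fixed 18 = 31.
All other subsets cost ≥ 29. Minimum total cost: 28.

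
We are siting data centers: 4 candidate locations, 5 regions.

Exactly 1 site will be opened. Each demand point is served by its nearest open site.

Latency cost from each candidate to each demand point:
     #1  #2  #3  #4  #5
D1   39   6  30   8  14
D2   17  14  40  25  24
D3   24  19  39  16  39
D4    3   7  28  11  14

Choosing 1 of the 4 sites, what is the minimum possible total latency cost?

63

Open {D4}.
  #1→D4 3, #2→D4 7, #3→D4 28, #4→D4 11, #5→D4 14  ⇒ total 63.
Compare {D1}: total 97.
Compare {D2}: total 120.
No size-1 selection does better; minimum is 63.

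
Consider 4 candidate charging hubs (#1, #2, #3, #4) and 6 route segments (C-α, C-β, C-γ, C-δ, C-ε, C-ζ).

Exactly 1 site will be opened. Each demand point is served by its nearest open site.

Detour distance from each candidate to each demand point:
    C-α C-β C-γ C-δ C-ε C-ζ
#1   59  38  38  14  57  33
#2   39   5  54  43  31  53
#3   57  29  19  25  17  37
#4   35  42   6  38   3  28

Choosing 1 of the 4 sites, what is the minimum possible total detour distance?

152

Open {#4}.
  C-α→#4 35, C-β→#4 42, C-γ→#4 6, C-δ→#4 38, C-ε→#4 3, C-ζ→#4 28  ⇒ total 152.
Compare {#3}: total 184.
Compare {#2}: total 225.
No size-1 selection does better; minimum is 152.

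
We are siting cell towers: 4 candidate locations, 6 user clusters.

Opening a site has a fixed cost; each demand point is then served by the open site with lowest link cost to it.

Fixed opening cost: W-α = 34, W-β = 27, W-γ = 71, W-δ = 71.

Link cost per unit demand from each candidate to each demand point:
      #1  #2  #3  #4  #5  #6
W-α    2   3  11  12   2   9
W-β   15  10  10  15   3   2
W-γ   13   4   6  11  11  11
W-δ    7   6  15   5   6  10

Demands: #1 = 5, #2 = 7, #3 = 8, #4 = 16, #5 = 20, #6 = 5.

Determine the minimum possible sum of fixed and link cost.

373

Open {W-α, W-β, W-δ}: assign each demand point to its cheapest open site.
  #1→W-α 5×2=10, #2→W-α 7×3=21, #3→W-β 8×10=80, #4→W-δ 16×5=80, #5→W-α 20×2=40, #6→W-β 5×2=10
  link cost 241, fixed 132 → total 373.
Compare {W-α, W-δ}: link cost 284 + fixed 105 = 389.
Compare {W-β, W-δ}: link cost 307 + fixed 98 = 405.
Compare {W-α, W-β, W-γ, W-δ}: link cost 209 + fixed 203 = 412.
All other subsets cost ≥ 389. Minimum total cost: 373.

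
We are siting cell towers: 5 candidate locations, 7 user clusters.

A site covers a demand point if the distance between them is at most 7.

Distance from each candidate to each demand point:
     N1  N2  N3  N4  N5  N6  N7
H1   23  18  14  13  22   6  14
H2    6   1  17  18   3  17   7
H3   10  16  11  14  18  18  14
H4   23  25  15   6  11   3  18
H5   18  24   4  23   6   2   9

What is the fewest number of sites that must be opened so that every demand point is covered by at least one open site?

3

Coverage sets (demand points within 7 of each site):
  H1: {N6}
  H2: {N1, N2, N5, N7}
  H3: {}
  H4: {N4, N6}
  H5: {N3, N5, N6}
No 2 sites suffice: every size-2 union leaves at least one demand point uncovered.
But {H2, H4, H5} covers everything, so the minimum is 3.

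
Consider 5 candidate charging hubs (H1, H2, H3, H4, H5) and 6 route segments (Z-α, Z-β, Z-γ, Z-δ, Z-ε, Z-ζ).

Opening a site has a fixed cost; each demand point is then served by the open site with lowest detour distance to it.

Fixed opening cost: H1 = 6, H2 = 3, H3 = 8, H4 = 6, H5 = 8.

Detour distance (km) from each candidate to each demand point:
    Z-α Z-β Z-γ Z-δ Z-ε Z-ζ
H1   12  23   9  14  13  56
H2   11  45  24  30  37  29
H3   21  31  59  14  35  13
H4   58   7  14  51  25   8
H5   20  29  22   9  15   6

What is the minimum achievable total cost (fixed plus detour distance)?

Open {H1, H4}: assign each demand point to its cheapest open site.
  Z-α→H1 12, Z-β→H4 7, Z-γ→H1 9, Z-δ→H1 14, Z-ε→H1 13, Z-ζ→H4 8
  detour distance 63, fixed 12 → total 75.
Compare {H1, H4, H5}: detour distance 56 + fixed 20 = 76.
Compare {H1, H2, H4}: detour distance 62 + fixed 15 = 77.
Compare {H1, H2, H4, H5}: detour distance 55 + fixed 23 = 78.
All other subsets cost ≥ 76. Minimum total cost: 75.

75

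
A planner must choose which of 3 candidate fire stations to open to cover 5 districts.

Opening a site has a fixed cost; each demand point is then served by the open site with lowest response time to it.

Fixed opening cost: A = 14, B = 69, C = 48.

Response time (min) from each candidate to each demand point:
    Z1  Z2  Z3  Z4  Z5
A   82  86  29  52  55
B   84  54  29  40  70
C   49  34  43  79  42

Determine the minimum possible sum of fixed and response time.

268

Open {A, C}: assign each demand point to its cheapest open site.
  Z1→C 49, Z2→C 34, Z3→A 29, Z4→A 52, Z5→C 42
  response time 206, fixed 62 → total 268.
Compare {C}: response time 247 + fixed 48 = 295.
Compare {B, C}: response time 194 + fixed 117 = 311.
Compare {A}: response time 304 + fixed 14 = 318.
All other subsets cost ≥ 295. Minimum total cost: 268.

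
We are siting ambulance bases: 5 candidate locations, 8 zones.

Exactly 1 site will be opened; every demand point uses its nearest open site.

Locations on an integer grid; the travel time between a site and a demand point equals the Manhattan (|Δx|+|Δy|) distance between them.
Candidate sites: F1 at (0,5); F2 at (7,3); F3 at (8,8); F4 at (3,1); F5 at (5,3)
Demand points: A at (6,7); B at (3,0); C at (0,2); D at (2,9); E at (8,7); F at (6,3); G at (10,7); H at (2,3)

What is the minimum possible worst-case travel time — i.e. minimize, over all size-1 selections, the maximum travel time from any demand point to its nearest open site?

Open {F5}.
  Farthest demand point is D at travel time 9 (to F5); all others are ≤ 9.
With {F2} the worst case is 11.
With {F1} the worst case is 12.
No size-1 selection achieves below 9.

9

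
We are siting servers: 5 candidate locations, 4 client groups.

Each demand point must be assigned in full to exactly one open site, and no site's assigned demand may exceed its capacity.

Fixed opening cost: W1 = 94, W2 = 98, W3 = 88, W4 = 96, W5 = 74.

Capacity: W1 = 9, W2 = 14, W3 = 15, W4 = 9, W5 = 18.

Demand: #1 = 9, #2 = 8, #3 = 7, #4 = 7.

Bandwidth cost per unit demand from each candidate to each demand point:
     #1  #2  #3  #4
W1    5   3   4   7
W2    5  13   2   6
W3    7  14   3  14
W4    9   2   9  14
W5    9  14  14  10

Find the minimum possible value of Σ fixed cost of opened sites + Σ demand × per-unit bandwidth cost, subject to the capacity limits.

Open {W1, W2, W4}; cheapest assignment that respects the capacities:
  W1 (cap 9, load 9): #1 — cost 9×5 = 45
  W2 (cap 14, load 14): #3, #4 — cost 7×2 + 7×6 = 56
  W4 (cap 9, load 8): #2 — cost 8×2 = 16
  Shipping 117, fixed 288 → total 405.
  Any other capacity-feasible assignment to {W1, W2, W4} ships for at least 117.
Compare {W2, W3, W4}: its best feasible assignment gives total 417.
Compare {W2, W5}: its best feasible assignment gives total 421.
Every other set of open sites that can feasibly serve all demand totals ≥ 417 even under its best assignment. Minimum: 405.

405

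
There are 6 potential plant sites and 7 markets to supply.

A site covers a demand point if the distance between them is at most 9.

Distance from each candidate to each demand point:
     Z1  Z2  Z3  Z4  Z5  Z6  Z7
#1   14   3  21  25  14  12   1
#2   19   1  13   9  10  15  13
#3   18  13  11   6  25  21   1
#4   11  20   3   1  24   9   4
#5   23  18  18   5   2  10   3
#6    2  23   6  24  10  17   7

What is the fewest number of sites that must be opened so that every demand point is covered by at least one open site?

4

Coverage sets (demand points within 9 of each site):
  #1: {Z2, Z7}
  #2: {Z2, Z4}
  #3: {Z4, Z7}
  #4: {Z3, Z4, Z6, Z7}
  #5: {Z4, Z5, Z7}
  #6: {Z1, Z3, Z7}
No 3 sites suffice: every size-3 union leaves at least one demand point uncovered.
But {#1, #4, #5, #6} covers everything, so the minimum is 4.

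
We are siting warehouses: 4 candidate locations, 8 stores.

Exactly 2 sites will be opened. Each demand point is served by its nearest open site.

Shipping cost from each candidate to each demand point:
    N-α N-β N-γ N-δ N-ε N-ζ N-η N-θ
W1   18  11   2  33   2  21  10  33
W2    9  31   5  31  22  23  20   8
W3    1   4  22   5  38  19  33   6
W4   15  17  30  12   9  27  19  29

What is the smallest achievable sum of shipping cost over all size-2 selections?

Open {W1, W3}.
  N-α→W3 1, N-β→W3 4, N-γ→W1 2, N-δ→W3 5, N-ε→W1 2, N-ζ→W3 19, N-η→W1 10, N-θ→W3 6  ⇒ total 49.
Compare {W2, W3}: total 82.
Compare {W3, W4}: total 85.
No size-2 selection does better; minimum is 49.

49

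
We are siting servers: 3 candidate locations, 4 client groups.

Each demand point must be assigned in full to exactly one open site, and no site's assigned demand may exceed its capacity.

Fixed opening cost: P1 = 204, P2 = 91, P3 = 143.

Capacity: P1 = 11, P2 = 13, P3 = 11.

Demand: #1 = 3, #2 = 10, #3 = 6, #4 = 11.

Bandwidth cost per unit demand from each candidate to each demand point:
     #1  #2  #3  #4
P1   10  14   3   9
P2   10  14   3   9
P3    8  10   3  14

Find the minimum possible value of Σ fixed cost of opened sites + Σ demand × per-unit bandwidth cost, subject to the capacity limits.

Open {P1, P2, P3}; cheapest assignment that respects the capacities:
  P1 (cap 11, load 11): #4 — cost 11×9 = 99
  P2 (cap 13, load 9): #1, #3 — cost 3×10 + 6×3 = 48
  P3 (cap 11, load 10): #2 — cost 10×10 = 100
  Shipping 247, fixed 438 → total 685.
  Any other capacity-feasible assignment to {P1, P2, P3} ships for at least 247.
Total demand is 30 and no other set of sites has combined capacity ≥ 30, so {P1, P2, P3} is the only feasible choice of open sites. Minimum: 685.

685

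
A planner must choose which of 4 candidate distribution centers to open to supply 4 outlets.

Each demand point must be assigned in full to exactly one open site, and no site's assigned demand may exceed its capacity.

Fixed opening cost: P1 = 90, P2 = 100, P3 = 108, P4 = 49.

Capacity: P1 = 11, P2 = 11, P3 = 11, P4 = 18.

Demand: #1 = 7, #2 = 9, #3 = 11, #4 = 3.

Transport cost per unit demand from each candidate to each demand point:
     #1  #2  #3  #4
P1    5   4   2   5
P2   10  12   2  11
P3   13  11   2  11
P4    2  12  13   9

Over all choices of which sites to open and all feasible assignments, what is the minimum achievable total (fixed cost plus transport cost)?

Open {P1, P2, P4}; cheapest assignment that respects the capacities:
  P1 (cap 11, load 9): #2 — cost 9×4 = 36
  P2 (cap 11, load 11): #3 — cost 11×2 = 22
  P4 (cap 18, load 10): #1, #4 — cost 7×2 + 3×9 = 41
  Shipping 99, fixed 239 → total 338.
  Any other capacity-feasible assignment to {P1, P2, P4} ships for at least 99.
Compare {P1, P3, P4}: its best feasible assignment gives total 346.
Compare {P2, P3, P4}: its best feasible assignment gives total 419.
Every other set of open sites that can feasibly serve all demand totals ≥ 346 even under its best assignment. Minimum: 338.

338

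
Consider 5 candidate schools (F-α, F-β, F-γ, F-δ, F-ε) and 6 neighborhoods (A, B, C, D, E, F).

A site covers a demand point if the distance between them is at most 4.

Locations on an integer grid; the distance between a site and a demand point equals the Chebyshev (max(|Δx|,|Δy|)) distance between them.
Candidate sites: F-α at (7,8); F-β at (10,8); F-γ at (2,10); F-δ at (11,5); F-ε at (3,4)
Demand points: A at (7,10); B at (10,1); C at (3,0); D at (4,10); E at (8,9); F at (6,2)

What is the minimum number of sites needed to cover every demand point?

3

Coverage sets (demand points within 4 of each site):
  F-α: {A, D, E}
  F-β: {A, E}
  F-γ: {D}
  F-δ: {B, E}
  F-ε: {C, F}
No 2 sites suffice: every size-2 union leaves at least one demand point uncovered.
But {F-α, F-δ, F-ε} covers everything, so the minimum is 3.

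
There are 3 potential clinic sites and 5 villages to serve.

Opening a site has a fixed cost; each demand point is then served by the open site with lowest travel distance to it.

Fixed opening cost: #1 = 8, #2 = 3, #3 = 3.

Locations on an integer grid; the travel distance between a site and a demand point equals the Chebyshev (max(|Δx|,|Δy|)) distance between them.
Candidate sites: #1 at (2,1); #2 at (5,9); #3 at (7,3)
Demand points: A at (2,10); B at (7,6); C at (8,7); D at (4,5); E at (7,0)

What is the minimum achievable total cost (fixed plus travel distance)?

21

Open {#2, #3}: assign each demand point to its cheapest open site.
  A→#2 3, B→#2 3, C→#2 3, D→#3 3, E→#3 3
  travel distance 15, fixed 6 → total 21.
Compare {#3}: travel distance 20 + fixed 3 = 23.
Compare {#2}: travel distance 22 + fixed 3 = 25.
Compare {#1, #2}: travel distance 18 + fixed 11 = 29.
All other subsets cost ≥ 23. Minimum total cost: 21.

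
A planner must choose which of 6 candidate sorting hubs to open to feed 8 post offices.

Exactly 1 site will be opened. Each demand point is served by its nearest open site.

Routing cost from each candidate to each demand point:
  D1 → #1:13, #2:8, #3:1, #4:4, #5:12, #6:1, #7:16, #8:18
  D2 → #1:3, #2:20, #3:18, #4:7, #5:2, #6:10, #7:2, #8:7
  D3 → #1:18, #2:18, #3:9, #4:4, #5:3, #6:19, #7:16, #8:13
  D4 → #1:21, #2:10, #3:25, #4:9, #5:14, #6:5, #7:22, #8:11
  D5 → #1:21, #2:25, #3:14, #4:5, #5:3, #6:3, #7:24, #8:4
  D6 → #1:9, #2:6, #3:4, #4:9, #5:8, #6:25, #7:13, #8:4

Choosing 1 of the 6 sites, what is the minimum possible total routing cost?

Open {D2}.
  #1→D2 3, #2→D2 20, #3→D2 18, #4→D2 7, #5→D2 2, #6→D2 10, #7→D2 2, #8→D2 7  ⇒ total 69.
Compare {D1}: total 73.
Compare {D6}: total 78.
No size-1 selection does better; minimum is 69.

69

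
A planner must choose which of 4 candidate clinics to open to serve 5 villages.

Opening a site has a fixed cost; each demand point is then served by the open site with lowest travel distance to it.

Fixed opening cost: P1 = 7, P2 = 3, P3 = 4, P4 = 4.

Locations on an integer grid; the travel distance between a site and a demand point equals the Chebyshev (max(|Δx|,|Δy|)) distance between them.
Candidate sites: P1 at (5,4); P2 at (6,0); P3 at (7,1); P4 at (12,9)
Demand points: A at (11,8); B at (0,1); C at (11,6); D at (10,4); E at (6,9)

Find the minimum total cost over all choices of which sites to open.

27

Open {P2, P4}: assign each demand point to its cheapest open site.
  A→P4 1, B→P2 6, C→P4 3, D→P2 4, E→P4 6
  travel distance 20, fixed 7 → total 27.
Compare {P3, P4}: travel distance 20 + fixed 8 = 28.
Compare {P1, P4}: travel distance 19 + fixed 11 = 30.
Compare {P2, P3, P4}: travel distance 19 + fixed 11 = 30.
All other subsets cost ≥ 28. Minimum total cost: 27.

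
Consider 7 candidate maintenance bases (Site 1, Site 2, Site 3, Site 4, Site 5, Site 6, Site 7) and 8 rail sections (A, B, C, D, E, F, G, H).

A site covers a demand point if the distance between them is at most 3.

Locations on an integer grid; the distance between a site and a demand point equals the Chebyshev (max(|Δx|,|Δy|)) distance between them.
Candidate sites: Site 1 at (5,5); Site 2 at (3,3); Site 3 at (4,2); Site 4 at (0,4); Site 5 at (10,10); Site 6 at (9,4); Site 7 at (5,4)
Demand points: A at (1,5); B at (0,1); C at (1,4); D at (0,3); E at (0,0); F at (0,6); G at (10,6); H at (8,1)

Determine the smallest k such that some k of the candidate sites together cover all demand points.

Coverage sets (demand points within 3 of each site):
  Site 1: {}
  Site 2: {A, B, C, D, E, F}
  Site 3: {A, C}
  Site 4: {A, B, C, D, F}
  Site 5: {}
  Site 6: {G, H}
  Site 7: {H}
No single site covers all 8 demand points.
But {Site 2, Site 6} covers everything, so the minimum is 2.

2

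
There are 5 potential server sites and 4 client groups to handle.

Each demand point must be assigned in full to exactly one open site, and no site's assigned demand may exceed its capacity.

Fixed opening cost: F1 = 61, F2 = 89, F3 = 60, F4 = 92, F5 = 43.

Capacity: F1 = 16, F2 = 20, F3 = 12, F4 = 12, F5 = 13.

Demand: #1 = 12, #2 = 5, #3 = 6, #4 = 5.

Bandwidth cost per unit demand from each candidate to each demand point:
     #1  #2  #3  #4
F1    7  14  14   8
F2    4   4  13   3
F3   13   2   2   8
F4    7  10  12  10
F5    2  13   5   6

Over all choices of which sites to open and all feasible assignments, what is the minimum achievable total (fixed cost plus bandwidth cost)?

234

Open {F2, F3}; cheapest assignment that respects the capacities:
  F2 (cap 20, load 17): #1, #4 — cost 12×4 + 5×3 = 63
  F3 (cap 12, load 11): #2, #3 — cost 5×2 + 6×2 = 22
  Shipping 85, fixed 149 → total 234.
  Any other capacity-feasible assignment to {F2, F3} ships for at least 85.
Compare {F1, F3, F5}: its best feasible assignment gives total 250.
Compare {F2, F3, F5}: its best feasible assignment gives total 253.
Every other set of open sites that can feasibly serve all demand totals ≥ 250 even under its best assignment. Minimum: 234.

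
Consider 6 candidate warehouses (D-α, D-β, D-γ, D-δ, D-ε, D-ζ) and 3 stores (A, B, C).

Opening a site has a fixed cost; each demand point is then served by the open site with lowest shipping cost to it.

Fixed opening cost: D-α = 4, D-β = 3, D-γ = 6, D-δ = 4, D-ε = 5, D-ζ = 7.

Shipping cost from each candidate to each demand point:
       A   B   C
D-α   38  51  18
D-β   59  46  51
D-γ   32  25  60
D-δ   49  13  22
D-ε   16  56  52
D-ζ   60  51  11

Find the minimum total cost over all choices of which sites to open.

56

Open {D-δ, D-ε, D-ζ}: assign each demand point to its cheapest open site.
  A→D-ε 16, B→D-δ 13, C→D-ζ 11
  shipping cost 40, fixed 16 → total 56.
Compare {D-β, D-δ, D-ε, D-ζ}: shipping cost 40 + fixed 19 = 59.
Compare {D-δ, D-ε}: shipping cost 51 + fixed 9 = 60.
Compare {D-α, D-δ, D-ε}: shipping cost 47 + fixed 13 = 60.
All other subsets cost ≥ 59. Minimum total cost: 56.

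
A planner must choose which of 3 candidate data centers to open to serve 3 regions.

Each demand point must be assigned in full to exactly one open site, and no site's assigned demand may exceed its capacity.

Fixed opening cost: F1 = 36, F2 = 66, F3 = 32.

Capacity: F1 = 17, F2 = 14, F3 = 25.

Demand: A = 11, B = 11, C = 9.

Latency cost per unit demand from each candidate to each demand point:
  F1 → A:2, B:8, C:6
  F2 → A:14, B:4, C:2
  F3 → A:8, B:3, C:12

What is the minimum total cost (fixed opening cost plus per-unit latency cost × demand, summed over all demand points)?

207

Open {F1, F2, F3}; cheapest assignment that respects the capacities:
  F1 (cap 17, load 11): A — cost 11×2 = 22
  F2 (cap 14, load 9): C — cost 9×2 = 18
  F3 (cap 25, load 11): B — cost 11×3 = 33
  Shipping 73, fixed 134 → total 207.
  Any other capacity-feasible assignment to {F1, F2, F3} ships for at least 73.
Compare {F1, F3}: its best feasible assignment gives total 231.
Compare {F2, F3}: its best feasible assignment gives total 237.
Every other set of open sites that can feasibly serve all demand totals ≥ 231 even under its best assignment. Minimum: 207.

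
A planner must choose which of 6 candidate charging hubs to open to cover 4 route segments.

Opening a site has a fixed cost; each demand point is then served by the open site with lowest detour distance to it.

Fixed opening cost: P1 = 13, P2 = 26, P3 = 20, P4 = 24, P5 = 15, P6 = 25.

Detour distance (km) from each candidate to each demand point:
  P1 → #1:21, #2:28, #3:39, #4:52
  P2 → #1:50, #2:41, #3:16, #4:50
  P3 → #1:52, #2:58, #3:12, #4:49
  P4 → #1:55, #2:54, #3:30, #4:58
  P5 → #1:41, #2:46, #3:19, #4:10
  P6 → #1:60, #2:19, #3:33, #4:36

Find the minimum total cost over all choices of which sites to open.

106

Open {P1, P5}: assign each demand point to its cheapest open site.
  #1→P1 21, #2→P1 28, #3→P5 19, #4→P5 10
  detour distance 78, fixed 28 → total 106.
Compare {P1, P3, P5}: detour distance 71 + fixed 48 = 119.
Compare {P1, P5, P6}: detour distance 69 + fixed 53 = 122.
Compare {P5, P6}: detour distance 89 + fixed 40 = 129.
All other subsets cost ≥ 119. Minimum total cost: 106.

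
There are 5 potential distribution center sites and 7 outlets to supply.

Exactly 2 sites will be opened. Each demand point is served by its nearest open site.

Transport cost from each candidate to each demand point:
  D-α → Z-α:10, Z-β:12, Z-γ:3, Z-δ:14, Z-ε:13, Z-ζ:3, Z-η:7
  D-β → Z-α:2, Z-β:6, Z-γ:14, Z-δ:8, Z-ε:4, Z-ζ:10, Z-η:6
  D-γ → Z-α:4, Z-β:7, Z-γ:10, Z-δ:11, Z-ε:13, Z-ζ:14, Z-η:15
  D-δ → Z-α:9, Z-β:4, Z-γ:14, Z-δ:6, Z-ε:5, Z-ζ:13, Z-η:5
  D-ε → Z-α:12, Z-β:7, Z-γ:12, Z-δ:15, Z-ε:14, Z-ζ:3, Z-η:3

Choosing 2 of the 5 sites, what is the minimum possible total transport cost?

32

Open {D-α, D-β}.
  Z-α→D-β 2, Z-β→D-β 6, Z-γ→D-α 3, Z-δ→D-β 8, Z-ε→D-β 4, Z-ζ→D-α 3, Z-η→D-β 6  ⇒ total 32.
Compare {D-α, D-δ}: total 35.
Compare {D-β, D-ε}: total 38.
No size-2 selection does better; minimum is 32.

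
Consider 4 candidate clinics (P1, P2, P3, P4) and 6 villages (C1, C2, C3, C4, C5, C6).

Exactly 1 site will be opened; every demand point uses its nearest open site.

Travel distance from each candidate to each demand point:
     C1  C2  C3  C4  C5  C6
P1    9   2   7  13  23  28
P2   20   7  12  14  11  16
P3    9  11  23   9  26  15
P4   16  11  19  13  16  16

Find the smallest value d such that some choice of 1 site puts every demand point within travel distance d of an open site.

Open {P4}.
  Farthest demand point is C3 at travel distance 19 (to P4); all others are ≤ 19.
With {P2} the worst case is 20.
With {P3} the worst case is 26.
No size-1 selection achieves below 19.

19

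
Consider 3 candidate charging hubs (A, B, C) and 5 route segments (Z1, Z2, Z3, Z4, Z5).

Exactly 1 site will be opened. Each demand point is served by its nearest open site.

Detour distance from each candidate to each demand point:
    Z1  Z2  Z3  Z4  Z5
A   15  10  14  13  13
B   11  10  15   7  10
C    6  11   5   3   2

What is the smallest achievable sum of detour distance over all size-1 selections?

Open {C}.
  Z1→C 6, Z2→C 11, Z3→C 5, Z4→C 3, Z5→C 2  ⇒ total 27.
Compare {B}: total 53.
Compare {A}: total 65.

27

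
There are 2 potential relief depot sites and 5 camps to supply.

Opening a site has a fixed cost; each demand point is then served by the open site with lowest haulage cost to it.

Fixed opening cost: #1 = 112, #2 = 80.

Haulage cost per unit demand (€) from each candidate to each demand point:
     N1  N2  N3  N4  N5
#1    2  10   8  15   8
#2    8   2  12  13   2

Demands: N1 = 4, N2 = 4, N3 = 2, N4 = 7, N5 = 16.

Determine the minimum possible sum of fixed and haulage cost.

Open {#2}: assign each demand point to its cheapest open site.
  N1→#2 4×8=32, N2→#2 4×2=8, N3→#2 2×12=24, N4→#2 7×13=91, N5→#2 16×2=32
  haulage cost 187, fixed 80 → total 267.
Compare {#1, #2}: haulage cost 155 + fixed 192 = 347.
Compare {#1}: haulage cost 297 + fixed 112 = 409.

267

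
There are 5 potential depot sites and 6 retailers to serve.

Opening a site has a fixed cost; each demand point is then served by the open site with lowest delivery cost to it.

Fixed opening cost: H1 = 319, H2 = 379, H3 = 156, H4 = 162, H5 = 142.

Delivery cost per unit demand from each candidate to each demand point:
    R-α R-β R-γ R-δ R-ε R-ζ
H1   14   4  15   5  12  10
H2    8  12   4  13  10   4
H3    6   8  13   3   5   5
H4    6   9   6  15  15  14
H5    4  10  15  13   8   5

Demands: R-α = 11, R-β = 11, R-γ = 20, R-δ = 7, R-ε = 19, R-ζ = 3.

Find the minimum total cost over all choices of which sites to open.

Open {H3}: assign each demand point to its cheapest open site.
  R-α→H3 11×6=66, R-β→H3 11×8=88, R-γ→H3 20×13=260, R-δ→H3 7×3=21, R-ε→H3 19×5=95, R-ζ→H3 3×5=15
  delivery cost 545, fixed 156 → total 701.
Compare {H3, H4}: delivery cost 405 + fixed 318 = 723.
Compare {H3, H5}: delivery cost 523 + fixed 298 = 821.
Compare {H4, H5}: delivery cost 521 + fixed 304 = 825.
All other subsets cost ≥ 723. Minimum total cost: 701.

701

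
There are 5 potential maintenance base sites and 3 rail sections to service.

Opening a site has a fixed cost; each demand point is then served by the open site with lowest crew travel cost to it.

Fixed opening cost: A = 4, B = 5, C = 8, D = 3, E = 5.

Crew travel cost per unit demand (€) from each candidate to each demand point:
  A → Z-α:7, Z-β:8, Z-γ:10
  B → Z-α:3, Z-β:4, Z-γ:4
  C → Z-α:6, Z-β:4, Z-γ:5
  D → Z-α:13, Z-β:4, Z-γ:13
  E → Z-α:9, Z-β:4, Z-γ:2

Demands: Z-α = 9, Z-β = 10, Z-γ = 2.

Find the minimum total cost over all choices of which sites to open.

80

Open {B}: assign each demand point to its cheapest open site.
  Z-α→B 9×3=27, Z-β→B 10×4=40, Z-γ→B 2×4=8
  crew travel cost 75, fixed 5 → total 80.
Compare {B, E}: crew travel cost 71 + fixed 10 = 81.
Compare {B, D}: crew travel cost 75 + fixed 8 = 83.
Compare {A, B}: crew travel cost 75 + fixed 9 = 84.
All other subsets cost ≥ 81. Minimum total cost: 80.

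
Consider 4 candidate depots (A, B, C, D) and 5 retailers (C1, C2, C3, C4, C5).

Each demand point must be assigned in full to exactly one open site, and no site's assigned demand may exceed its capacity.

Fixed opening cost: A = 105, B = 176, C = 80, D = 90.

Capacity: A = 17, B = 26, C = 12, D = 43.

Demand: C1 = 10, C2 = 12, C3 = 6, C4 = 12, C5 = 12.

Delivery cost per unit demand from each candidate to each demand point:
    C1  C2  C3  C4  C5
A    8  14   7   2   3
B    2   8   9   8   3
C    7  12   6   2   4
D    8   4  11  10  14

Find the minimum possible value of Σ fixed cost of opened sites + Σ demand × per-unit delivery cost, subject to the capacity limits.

529

Open {A, C, D}; cheapest assignment that respects the capacities:
  A (cap 17, load 12): C5 — cost 12×3 = 36
  C (cap 12, load 12): C4 — cost 12×2 = 24
  D (cap 43, load 28): C1, C2, C3 — cost 10×8 + 12×4 + 6×11 = 194
  Shipping 254, fixed 275 → total 529.
  Any other capacity-feasible assignment to {A, C, D} ships for at least 254.
Compare {C, D}: its best feasible assignment gives total 532.
Compare {B, C, D}: its best feasible assignment gives total 540.
Every other set of open sites that can feasibly serve all demand totals ≥ 532 even under its best assignment. Minimum: 529.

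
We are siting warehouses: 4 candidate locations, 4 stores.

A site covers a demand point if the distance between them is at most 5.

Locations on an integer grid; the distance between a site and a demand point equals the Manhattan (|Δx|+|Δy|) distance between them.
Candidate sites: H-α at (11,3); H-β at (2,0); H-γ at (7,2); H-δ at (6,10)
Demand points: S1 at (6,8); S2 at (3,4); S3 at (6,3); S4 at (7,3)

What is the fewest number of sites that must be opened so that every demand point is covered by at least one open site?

Coverage sets (demand points within 5 of each site):
  H-α: {S3, S4}
  H-β: {S2}
  H-γ: {S3, S4}
  H-δ: {S1}
No 2 sites suffice: every size-2 union leaves at least one demand point uncovered.
But {H-α, H-β, H-δ} covers everything, so the minimum is 3.

3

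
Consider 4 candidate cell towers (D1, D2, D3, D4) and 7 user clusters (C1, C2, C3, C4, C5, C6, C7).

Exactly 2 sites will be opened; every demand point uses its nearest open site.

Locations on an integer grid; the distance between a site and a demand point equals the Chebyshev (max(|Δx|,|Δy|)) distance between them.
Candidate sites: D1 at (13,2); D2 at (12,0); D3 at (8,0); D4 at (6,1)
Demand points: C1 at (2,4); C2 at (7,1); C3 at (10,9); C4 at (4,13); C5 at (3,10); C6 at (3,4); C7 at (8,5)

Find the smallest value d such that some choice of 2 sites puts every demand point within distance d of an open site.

Open {D1, D2}.
  Farthest demand point is C4 at distance 11 (to D1); all others are ≤ 11.
With {D1, D3} the worst case is 11.
With {D1, D4} the worst case is 11.
No size-2 selection achieves below 11.

11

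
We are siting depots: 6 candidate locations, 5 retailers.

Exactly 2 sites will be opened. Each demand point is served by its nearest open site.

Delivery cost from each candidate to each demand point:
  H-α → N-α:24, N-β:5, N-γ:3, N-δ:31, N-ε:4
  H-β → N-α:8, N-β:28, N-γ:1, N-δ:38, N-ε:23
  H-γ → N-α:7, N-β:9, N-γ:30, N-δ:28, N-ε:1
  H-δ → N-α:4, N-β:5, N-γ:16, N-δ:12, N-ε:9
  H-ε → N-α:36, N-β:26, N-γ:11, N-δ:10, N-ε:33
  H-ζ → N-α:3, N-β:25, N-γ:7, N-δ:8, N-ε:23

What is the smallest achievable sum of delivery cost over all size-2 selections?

23

Open {H-α, H-ζ}.
  N-α→H-ζ 3, N-β→H-α 5, N-γ→H-α 3, N-δ→H-ζ 8, N-ε→H-α 4  ⇒ total 23.
Compare {H-α, H-δ}: total 28.
Compare {H-γ, H-ζ}: total 28.
No size-2 selection does better; minimum is 23.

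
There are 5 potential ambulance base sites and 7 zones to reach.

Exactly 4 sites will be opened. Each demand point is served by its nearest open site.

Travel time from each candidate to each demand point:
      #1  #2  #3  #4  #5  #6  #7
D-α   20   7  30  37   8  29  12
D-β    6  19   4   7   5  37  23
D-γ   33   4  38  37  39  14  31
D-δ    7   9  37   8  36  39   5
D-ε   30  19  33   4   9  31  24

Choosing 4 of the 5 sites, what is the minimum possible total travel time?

Open {D-β, D-γ, D-δ, D-ε}.
  #1→D-β 6, #2→D-γ 4, #3→D-β 4, #4→D-ε 4, #5→D-β 5, #6→D-γ 14, #7→D-δ 5  ⇒ total 42.
Compare {D-α, D-β, D-γ, D-δ}: total 45.
Compare {D-α, D-β, D-γ, D-ε}: total 49.
No size-4 selection does better; minimum is 42.

42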